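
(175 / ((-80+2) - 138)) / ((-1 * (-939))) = -175 / 202824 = -0.00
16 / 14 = 8 / 7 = 1.14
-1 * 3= -3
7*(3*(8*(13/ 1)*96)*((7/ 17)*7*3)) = 30820608/ 17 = 1812976.94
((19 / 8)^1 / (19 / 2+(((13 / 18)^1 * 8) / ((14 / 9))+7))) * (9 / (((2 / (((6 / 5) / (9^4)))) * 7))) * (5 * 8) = 38 / 68769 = 0.00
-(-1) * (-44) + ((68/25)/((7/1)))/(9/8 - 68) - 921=-90348669/93625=-965.01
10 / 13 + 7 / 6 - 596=-46337 / 78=-594.06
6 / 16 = 0.38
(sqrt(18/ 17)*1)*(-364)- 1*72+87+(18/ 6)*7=36- 1092*sqrt(34)/ 17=-338.55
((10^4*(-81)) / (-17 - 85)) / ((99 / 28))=420000 / 187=2245.99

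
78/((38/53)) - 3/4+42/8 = 4305/38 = 113.29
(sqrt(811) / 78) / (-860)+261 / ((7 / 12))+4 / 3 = 9424 / 21 - sqrt(811) / 67080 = 448.76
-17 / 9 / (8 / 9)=-17 / 8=-2.12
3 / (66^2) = 0.00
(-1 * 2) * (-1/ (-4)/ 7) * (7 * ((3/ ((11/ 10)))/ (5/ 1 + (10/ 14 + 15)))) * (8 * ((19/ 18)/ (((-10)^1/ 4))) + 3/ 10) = 1939/ 9570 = 0.20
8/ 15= 0.53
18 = 18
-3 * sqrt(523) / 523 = -0.13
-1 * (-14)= 14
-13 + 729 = 716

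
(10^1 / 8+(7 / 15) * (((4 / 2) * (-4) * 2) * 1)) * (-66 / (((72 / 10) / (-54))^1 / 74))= -455433 / 2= -227716.50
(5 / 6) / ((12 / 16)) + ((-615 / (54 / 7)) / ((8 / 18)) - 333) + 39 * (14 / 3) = -23707 / 72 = -329.26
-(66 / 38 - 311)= 5876 / 19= 309.26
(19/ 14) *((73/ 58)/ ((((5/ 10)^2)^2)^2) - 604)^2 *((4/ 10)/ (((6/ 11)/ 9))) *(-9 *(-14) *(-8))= -3014787828096/ 4205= -716953110.13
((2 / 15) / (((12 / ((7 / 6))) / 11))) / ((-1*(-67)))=77 / 36180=0.00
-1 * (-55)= 55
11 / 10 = 1.10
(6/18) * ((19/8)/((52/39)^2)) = 57/128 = 0.45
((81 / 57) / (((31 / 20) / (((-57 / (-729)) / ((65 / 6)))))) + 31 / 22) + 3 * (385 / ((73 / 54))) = 1661666075 / 1941654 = 855.80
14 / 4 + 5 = 17 / 2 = 8.50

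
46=46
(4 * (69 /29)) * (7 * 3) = 5796 /29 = 199.86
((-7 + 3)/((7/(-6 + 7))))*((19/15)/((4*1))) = -19/105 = -0.18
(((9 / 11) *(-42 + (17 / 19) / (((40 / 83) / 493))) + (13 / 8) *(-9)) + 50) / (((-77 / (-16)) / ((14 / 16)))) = 3134531 / 22990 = 136.34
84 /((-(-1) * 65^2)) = 84 /4225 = 0.02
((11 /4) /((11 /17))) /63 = 17 /252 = 0.07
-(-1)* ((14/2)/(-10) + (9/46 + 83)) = 82.50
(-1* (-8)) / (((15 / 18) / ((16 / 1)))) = 768 / 5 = 153.60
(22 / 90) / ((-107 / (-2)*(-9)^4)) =22 / 31591215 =0.00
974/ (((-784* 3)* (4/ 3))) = -487/ 1568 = -0.31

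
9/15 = 3/5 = 0.60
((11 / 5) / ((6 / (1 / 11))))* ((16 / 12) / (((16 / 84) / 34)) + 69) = 10.23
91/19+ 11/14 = 1483/266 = 5.58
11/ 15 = 0.73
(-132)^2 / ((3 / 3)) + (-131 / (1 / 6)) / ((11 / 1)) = 190878 / 11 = 17352.55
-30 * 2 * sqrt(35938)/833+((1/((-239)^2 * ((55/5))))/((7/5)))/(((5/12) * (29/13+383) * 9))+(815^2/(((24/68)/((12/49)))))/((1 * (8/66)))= 439705758936604141/115640550564 - 60 * sqrt(35938)/833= 3802335.58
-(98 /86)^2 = -2401 /1849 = -1.30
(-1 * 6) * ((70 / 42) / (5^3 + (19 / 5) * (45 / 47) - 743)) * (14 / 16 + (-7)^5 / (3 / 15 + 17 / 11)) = -156.72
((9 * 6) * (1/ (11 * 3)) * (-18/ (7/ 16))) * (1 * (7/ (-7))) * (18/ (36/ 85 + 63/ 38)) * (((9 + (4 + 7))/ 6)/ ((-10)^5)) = -15504/ 798875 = -0.02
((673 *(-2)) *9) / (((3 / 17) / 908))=-62330568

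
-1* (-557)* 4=2228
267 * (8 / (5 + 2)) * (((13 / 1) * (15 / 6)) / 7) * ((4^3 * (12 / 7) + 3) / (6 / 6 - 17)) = -13693095 / 1372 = -9980.39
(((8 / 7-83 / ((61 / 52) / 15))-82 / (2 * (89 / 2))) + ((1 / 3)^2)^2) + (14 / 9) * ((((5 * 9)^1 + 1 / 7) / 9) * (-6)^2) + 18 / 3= -2383141045 / 3078243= -774.19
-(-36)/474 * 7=42/79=0.53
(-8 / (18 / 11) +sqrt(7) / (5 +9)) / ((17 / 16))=-704 / 153 +8 * sqrt(7) / 119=-4.42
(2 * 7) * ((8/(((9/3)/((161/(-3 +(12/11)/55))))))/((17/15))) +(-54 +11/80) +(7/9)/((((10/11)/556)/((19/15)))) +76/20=-135406205467/110343600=-1227.13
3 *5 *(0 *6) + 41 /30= 1.37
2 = 2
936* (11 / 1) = 10296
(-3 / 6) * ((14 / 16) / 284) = -7 / 4544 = -0.00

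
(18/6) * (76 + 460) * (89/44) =35778/11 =3252.55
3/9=1/3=0.33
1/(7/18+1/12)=36/17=2.12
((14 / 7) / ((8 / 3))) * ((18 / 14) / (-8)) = -27 / 224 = -0.12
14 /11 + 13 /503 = 7185 /5533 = 1.30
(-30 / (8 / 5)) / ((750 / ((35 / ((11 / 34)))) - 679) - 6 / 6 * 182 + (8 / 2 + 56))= 2975 / 125992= 0.02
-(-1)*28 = 28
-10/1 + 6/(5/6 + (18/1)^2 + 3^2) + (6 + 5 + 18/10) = 2.82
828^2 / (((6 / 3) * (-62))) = -171396 / 31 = -5528.90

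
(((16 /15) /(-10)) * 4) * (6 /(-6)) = 0.43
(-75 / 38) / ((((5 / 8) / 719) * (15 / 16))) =-2421.89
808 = 808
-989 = -989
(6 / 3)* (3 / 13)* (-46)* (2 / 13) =-552 / 169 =-3.27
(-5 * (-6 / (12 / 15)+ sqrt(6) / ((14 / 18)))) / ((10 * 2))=15 / 8- 9 * sqrt(6) / 28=1.09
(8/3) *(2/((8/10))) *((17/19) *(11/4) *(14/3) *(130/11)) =154700/171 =904.68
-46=-46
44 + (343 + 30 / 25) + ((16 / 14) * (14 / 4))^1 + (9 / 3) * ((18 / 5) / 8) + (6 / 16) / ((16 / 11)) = 252037 / 640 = 393.81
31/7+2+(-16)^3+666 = -23965/7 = -3423.57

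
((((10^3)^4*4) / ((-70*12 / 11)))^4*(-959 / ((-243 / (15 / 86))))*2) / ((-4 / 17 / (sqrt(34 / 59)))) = -33437290744591395552740240000000000000000000.00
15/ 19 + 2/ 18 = 154/ 171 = 0.90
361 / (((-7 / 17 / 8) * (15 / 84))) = -196384 / 5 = -39276.80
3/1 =3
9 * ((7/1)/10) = 63/10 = 6.30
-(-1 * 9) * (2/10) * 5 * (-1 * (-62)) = 558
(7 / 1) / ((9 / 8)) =56 / 9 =6.22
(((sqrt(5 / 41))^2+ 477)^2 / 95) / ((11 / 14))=5357405816 / 1756645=3049.79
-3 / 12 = -1 / 4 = -0.25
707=707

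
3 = 3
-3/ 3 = -1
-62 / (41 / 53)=-3286 / 41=-80.15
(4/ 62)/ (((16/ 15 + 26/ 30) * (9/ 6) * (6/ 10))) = 100/ 2697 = 0.04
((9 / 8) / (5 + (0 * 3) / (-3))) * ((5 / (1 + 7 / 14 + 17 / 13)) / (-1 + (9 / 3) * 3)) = 117 / 2336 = 0.05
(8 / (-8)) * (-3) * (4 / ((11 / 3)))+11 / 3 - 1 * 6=31 / 33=0.94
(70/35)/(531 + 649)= 1/590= 0.00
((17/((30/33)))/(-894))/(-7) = 187/62580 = 0.00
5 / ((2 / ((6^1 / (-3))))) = -5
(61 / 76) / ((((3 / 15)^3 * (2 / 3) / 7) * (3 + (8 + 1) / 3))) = 175.58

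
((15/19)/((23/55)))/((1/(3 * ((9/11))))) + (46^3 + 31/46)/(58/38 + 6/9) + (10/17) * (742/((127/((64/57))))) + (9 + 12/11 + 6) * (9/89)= 30755188039745843/692752392750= 44395.64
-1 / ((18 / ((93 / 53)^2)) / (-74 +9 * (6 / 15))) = 169136 / 14045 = 12.04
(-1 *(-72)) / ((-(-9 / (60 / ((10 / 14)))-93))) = 672 / 869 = 0.77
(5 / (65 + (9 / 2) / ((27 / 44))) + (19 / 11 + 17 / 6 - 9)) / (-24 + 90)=-62591 / 945252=-0.07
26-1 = 25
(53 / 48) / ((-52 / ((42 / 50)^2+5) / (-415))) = 7843417 / 156000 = 50.28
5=5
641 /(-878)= -641 /878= -0.73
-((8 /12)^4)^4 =-65536 /43046721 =-0.00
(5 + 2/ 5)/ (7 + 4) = 27/ 55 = 0.49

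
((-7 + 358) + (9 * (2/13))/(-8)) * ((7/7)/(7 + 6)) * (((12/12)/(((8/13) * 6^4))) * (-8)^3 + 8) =302023/1521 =198.57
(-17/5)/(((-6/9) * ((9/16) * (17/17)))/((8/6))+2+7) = -544/1395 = -0.39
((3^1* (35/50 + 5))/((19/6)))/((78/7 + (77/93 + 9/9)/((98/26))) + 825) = 123039/19062565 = 0.01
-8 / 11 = -0.73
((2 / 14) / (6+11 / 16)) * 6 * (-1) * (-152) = 14592 / 749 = 19.48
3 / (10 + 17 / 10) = 10 / 39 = 0.26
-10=-10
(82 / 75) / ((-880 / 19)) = -779 / 33000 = -0.02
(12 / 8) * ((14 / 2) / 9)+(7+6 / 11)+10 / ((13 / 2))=8795 / 858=10.25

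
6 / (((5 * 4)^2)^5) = 3 / 5120000000000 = 0.00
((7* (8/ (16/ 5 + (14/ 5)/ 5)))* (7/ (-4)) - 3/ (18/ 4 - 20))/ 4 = -37693/ 5828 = -6.47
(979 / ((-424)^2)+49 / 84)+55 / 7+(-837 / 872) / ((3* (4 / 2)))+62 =28923176839 / 411507264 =70.29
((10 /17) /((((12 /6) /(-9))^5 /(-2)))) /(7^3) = 295245 /46648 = 6.33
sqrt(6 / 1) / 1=sqrt(6)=2.45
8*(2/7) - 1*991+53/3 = -20392/21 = -971.05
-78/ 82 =-39/ 41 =-0.95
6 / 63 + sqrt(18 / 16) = 1.16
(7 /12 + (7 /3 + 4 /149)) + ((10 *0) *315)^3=5263 /1788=2.94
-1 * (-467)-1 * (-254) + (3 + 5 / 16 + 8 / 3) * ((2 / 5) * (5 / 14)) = 34649 / 48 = 721.85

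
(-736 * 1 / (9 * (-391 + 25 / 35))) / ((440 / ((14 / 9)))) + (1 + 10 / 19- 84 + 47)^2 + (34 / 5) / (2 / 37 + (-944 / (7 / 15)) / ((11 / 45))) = 958481896639239029 / 761677893936135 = 1258.38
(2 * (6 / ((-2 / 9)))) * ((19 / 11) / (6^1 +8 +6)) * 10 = -513 / 11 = -46.64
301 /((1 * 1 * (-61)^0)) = 301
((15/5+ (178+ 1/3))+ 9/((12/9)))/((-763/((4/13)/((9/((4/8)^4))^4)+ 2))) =-6308046473425/12794965327872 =-0.49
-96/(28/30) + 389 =2003/7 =286.14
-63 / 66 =-21 / 22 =-0.95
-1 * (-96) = 96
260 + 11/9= 261.22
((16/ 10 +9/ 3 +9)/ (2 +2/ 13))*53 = 11713/ 35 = 334.66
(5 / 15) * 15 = 5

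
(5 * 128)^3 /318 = 131072000 /159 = 824352.20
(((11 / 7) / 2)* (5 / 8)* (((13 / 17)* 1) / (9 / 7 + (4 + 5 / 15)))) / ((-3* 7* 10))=-143 / 449344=-0.00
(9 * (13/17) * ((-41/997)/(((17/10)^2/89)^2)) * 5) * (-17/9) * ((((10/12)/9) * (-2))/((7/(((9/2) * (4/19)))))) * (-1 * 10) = 21109465000000/33224904363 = 635.35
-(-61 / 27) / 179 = 61 / 4833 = 0.01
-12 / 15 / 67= -4 / 335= -0.01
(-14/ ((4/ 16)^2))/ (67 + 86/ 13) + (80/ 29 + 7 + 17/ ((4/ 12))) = 55234/ 957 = 57.72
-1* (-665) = 665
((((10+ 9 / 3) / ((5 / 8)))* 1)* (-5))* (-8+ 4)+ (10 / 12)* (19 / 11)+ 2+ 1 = 27749 / 66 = 420.44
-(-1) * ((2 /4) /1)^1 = 0.50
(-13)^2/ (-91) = -13/ 7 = -1.86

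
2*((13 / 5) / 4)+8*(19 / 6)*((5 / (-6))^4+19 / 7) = 2799131 / 34020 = 82.28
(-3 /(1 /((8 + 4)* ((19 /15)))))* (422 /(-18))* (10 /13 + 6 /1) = 7236.76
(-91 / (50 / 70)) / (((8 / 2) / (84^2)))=-1123668 / 5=-224733.60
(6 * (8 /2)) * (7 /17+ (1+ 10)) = 4656 /17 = 273.88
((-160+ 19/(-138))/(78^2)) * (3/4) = -22099/1119456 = -0.02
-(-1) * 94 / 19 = 94 / 19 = 4.95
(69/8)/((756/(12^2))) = 1.64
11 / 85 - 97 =-8234 / 85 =-96.87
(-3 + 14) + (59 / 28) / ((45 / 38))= 12.78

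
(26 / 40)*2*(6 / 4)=39 / 20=1.95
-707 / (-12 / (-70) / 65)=-1608425 / 6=-268070.83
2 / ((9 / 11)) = 22 / 9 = 2.44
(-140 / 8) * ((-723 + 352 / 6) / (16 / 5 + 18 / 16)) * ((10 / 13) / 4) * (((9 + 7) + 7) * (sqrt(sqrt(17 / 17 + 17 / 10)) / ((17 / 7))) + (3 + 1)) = 13951000 / 6747 + 56152775 * 30^(3 / 4) / 114699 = 8343.29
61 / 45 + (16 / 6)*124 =14941 / 45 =332.02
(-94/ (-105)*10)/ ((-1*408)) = -47/ 2142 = -0.02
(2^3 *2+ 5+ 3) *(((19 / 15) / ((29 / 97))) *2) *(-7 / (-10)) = 103208 / 725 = 142.36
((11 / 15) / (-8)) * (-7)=77 / 120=0.64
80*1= 80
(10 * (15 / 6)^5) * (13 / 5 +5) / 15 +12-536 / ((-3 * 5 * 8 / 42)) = 83327 / 120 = 694.39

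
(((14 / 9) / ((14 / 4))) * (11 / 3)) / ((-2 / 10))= -220 / 27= -8.15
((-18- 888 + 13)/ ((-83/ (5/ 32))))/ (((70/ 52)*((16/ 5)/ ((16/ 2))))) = 58045/ 18592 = 3.12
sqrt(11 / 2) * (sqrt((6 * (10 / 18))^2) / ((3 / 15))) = 25 * sqrt(22) / 3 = 39.09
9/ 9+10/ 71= 81/ 71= 1.14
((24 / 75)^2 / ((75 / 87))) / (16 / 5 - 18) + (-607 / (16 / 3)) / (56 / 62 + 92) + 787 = 279104406059 / 355200000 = 785.77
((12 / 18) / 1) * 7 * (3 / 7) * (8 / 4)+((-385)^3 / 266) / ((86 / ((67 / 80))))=-109032673 / 52288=-2085.23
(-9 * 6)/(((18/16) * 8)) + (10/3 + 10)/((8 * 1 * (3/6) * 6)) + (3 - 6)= -76/9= -8.44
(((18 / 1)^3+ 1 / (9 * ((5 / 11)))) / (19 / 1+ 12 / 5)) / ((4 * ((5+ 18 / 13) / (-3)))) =-3411863 / 106572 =-32.01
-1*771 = -771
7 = 7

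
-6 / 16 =-3 / 8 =-0.38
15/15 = 1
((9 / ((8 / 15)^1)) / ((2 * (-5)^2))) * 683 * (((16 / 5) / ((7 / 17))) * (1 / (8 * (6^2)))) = 34833 / 5600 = 6.22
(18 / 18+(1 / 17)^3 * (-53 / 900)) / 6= 4421647 / 26530200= 0.17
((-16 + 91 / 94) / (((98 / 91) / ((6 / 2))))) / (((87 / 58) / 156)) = -1432782 / 329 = -4354.96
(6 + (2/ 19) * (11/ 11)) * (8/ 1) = 928/ 19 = 48.84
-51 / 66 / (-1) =17 / 22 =0.77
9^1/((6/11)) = 33/2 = 16.50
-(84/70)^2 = -1.44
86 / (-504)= -43 / 252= -0.17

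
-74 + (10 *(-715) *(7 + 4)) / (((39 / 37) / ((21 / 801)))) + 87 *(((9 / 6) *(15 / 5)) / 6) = -6295835 / 3204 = -1964.99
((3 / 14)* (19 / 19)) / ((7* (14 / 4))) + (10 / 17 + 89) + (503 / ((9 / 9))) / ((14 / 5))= 3139875 / 11662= 269.24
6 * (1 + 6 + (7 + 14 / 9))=280 / 3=93.33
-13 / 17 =-0.76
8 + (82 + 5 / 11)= 90.45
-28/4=-7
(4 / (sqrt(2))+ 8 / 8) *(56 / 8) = 7+ 14 *sqrt(2) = 26.80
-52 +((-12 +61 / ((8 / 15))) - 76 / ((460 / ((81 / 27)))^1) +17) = 61529 / 920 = 66.88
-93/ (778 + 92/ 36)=-837/ 7025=-0.12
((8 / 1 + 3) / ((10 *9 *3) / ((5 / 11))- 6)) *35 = 55 / 84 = 0.65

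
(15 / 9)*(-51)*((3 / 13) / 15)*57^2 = -55233 / 13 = -4248.69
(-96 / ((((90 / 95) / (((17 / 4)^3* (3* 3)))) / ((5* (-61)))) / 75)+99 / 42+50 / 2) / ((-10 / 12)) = -134524697673 / 70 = -1921781395.33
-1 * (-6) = 6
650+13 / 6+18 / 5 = 19673 / 30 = 655.77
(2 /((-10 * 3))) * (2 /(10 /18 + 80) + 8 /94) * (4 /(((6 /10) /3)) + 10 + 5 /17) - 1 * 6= -10812788 /1737825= -6.22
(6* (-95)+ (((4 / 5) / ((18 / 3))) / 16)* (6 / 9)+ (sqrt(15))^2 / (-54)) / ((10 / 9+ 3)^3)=-8314569 / 1013060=-8.21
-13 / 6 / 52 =-1 / 24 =-0.04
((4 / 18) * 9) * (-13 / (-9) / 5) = 26 / 45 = 0.58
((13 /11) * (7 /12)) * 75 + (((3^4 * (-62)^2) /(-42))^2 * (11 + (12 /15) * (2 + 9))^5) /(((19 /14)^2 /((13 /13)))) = 4507367156063483898839 /49637500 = 90805684332681.62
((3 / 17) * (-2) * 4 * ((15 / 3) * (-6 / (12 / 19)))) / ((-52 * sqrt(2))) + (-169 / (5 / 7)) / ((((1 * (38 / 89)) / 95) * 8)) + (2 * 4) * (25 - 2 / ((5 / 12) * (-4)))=-509667 / 80 - 285 * sqrt(2) / 442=-6371.75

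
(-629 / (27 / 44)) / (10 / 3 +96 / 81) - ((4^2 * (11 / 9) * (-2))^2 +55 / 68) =-590445251 / 335988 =-1757.34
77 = 77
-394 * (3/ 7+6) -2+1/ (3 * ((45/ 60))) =-159668/ 63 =-2534.41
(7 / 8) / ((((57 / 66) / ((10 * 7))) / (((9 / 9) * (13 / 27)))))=35035 / 1026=34.15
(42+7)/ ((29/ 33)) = 1617/ 29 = 55.76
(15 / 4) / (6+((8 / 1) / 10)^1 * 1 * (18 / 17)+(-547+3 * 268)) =1275 / 89708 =0.01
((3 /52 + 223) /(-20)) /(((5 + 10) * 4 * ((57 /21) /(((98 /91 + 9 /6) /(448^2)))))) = -111019 /126261657600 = -0.00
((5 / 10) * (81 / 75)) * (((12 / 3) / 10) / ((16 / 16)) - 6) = -378 / 125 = -3.02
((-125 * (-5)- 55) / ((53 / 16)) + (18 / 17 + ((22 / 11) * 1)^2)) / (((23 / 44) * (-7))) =-7022312 / 145061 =-48.41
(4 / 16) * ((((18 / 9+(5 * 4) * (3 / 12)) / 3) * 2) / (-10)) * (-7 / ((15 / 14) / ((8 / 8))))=343 / 450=0.76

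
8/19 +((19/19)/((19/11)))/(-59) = 461/1121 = 0.41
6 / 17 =0.35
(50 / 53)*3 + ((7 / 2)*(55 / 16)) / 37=198005 / 62752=3.16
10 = 10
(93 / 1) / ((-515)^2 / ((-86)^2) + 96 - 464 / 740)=42416060 / 59853883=0.71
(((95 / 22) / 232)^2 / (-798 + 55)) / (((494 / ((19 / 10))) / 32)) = -1805 / 31453103968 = -0.00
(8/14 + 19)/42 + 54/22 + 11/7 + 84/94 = 818597/151998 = 5.39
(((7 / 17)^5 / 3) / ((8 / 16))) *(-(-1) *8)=268912 / 4259571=0.06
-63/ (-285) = 21/ 95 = 0.22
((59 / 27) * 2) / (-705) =-118 / 19035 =-0.01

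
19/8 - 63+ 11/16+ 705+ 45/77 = 795437/1232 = 645.65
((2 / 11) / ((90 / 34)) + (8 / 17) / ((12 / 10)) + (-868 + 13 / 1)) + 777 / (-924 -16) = -1353205727 / 1582020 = -855.37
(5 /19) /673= 5 /12787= 0.00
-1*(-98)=98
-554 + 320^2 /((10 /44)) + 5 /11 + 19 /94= 465306883 /1034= 450006.66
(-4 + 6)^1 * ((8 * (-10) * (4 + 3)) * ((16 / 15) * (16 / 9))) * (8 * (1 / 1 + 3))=-1835008 / 27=-67963.26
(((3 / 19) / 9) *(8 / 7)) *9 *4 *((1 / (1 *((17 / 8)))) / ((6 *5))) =128 / 11305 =0.01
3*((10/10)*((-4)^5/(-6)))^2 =262144/3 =87381.33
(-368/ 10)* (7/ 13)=-1288/ 65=-19.82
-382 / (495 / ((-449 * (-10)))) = -343036 / 99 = -3465.01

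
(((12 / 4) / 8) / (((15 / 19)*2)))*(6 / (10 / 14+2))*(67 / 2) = 1407 / 80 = 17.59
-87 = -87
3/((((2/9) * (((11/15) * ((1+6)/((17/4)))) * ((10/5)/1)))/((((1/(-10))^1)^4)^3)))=1377/246400000000000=0.00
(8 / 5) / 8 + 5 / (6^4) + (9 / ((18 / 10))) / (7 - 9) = -14879 / 6480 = -2.30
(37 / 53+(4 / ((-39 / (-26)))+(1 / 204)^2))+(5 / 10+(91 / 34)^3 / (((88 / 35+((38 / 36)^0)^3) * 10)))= 423764327 / 96083541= 4.41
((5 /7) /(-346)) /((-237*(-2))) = -5 /1148028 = -0.00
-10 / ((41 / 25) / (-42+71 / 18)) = 232.05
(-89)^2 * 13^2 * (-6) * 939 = -7541948466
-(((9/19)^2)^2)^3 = -282429536481/2213314919066161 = -0.00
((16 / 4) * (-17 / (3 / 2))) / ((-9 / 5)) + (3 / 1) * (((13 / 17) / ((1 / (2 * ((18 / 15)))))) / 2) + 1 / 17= 64253 / 2295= 28.00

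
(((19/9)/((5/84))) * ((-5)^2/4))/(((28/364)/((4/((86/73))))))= 1262170/129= 9784.26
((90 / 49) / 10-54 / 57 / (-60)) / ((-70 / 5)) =-1857 / 130340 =-0.01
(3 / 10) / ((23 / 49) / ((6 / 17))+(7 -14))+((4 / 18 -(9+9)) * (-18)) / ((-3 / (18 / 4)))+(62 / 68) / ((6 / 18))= -135267039 / 283390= -477.32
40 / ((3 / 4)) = 160 / 3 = 53.33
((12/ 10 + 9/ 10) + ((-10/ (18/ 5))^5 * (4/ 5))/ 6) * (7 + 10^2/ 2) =-671505847/ 590490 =-1137.20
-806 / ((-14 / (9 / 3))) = 1209 / 7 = 172.71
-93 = -93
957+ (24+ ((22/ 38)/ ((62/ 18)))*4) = 981.67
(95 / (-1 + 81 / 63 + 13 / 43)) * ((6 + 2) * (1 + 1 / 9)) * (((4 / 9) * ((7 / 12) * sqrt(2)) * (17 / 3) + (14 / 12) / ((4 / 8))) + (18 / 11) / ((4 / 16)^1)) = 272224400 * sqrt(2) / 129033 + 670266800 / 52569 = 15733.83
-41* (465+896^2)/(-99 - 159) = 32934521/258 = 127653.18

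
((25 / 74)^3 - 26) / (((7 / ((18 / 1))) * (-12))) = 31560597 / 5673136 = 5.56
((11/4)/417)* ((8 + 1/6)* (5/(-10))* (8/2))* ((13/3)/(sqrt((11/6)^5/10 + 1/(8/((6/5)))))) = -14014* sqrt(103629)/14404431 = -0.31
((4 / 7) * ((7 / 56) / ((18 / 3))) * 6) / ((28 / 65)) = 65 / 392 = 0.17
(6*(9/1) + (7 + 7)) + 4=72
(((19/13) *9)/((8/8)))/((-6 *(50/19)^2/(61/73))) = -1255197/4745000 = -0.26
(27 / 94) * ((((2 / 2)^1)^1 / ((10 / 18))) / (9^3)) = 1 / 1410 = 0.00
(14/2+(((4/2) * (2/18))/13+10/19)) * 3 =16769/741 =22.63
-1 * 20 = -20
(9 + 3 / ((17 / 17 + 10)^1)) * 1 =102 / 11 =9.27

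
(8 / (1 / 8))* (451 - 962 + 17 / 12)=-32613.33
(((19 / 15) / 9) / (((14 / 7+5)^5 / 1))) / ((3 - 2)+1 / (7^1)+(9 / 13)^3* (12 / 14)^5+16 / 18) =0.00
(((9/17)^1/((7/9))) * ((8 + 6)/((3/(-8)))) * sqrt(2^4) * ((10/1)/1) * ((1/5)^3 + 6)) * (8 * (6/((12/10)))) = -20763648/85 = -244278.21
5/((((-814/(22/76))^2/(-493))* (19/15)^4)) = -124790625/1030492977424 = -0.00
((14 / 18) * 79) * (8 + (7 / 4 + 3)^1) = 783.42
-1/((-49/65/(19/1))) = 1235/49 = 25.20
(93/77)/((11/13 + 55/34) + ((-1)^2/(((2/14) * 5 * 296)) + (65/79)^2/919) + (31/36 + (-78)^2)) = 0.00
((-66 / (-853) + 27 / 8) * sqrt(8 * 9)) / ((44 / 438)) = 15478263 * sqrt(2) / 75064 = 291.61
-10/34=-5/17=-0.29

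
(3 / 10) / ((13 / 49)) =147 / 130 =1.13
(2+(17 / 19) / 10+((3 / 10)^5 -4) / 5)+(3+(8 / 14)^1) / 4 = 145157319 / 66500000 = 2.18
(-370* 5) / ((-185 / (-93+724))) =6310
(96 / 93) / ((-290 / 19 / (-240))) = 14592 / 899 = 16.23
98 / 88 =49 / 44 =1.11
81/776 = 0.10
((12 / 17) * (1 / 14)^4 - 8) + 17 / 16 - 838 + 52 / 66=-18192585491 / 21551376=-844.15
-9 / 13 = -0.69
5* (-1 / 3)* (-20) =100 / 3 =33.33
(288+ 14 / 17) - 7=4791 / 17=281.82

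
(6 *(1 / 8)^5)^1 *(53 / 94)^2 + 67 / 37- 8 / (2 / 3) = -54577610249 / 5356453888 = -10.19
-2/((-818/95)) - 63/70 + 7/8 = 0.21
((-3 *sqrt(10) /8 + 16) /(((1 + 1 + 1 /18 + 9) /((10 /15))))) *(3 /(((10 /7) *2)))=1008 /995 - 189 *sqrt(10) /7960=0.94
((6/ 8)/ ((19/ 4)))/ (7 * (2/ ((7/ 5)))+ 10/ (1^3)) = 3/ 380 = 0.01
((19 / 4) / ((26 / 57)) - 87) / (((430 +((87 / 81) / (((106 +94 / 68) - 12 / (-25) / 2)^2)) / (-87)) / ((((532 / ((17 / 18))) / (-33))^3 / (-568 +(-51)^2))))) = 115520397888254131686816 / 265123509489019491035869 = 0.44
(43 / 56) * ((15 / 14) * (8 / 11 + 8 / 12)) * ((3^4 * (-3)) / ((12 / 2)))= -400545 / 8624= -46.45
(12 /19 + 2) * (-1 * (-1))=50 /19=2.63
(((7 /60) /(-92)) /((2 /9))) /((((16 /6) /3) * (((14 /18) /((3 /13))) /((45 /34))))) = -6561 /2602496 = -0.00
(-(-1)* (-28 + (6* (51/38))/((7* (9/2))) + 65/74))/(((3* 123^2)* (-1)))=264415/446698854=0.00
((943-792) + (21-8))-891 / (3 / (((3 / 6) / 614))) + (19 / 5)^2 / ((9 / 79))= 80267707 / 276300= 290.51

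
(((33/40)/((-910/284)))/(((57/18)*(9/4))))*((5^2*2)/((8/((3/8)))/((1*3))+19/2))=-56232/516971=-0.11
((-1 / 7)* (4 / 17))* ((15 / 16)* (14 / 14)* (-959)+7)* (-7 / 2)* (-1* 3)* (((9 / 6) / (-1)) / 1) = -472.27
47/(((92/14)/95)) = 31255/46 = 679.46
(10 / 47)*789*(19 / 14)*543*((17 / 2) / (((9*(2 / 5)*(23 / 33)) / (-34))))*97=-20917580541825 / 15134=-1382158090.51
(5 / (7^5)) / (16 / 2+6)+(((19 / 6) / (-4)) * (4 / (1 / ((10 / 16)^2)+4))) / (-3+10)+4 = 455085599 / 115766616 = 3.93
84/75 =28/25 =1.12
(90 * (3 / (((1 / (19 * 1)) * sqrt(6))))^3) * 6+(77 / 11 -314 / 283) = 1667 / 283+2777895 * sqrt(6) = 6804431.20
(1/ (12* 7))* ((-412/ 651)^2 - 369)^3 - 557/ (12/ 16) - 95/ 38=-3816739649380838005169819/ 6393890839777677684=-596935.38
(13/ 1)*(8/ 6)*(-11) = -572/ 3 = -190.67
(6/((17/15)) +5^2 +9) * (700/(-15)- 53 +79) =-812.08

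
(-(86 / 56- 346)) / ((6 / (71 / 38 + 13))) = 853.61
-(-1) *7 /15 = 7 /15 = 0.47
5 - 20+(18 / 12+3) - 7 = -35 / 2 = -17.50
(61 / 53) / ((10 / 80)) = 488 / 53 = 9.21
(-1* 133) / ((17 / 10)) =-1330 / 17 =-78.24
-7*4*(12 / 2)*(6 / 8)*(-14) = 1764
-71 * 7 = -497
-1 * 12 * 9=-108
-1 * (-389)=389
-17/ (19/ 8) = -136/ 19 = -7.16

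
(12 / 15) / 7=4 / 35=0.11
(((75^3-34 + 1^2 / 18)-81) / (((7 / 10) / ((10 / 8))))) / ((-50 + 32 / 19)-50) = -7660.45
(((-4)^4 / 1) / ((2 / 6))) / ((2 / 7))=2688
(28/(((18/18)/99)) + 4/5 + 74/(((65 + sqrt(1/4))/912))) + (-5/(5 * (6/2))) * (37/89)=665089853/174885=3803.01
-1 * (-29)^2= -841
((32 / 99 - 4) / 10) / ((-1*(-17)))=-182 / 8415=-0.02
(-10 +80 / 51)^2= 184900 / 2601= 71.09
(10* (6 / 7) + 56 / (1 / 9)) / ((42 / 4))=2392 / 49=48.82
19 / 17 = 1.12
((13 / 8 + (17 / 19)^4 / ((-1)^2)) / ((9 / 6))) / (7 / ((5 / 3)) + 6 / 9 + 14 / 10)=11811705 / 49000696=0.24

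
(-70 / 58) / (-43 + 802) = -35 / 22011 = -0.00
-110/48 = -55/24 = -2.29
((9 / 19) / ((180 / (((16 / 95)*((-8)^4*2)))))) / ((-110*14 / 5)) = -8192 / 694925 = -0.01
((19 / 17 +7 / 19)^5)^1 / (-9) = -2831155200000 / 3515706497843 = -0.81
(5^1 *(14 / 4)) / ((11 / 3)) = 105 / 22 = 4.77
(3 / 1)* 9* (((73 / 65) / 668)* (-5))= -1971 / 8684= -0.23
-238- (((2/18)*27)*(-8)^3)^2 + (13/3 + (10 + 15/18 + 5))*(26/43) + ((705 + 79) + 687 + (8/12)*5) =-304188124/129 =-2358047.47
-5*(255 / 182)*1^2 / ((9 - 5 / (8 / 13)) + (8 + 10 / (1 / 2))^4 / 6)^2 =-14688 / 22003564259131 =-0.00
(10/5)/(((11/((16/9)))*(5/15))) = 32/33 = 0.97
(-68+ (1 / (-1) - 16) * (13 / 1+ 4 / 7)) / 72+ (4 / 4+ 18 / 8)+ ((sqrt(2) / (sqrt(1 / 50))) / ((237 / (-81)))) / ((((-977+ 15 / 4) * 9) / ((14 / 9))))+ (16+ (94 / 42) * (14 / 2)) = 1589741803 / 51667896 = 30.77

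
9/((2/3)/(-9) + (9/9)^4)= 243/25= 9.72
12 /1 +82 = 94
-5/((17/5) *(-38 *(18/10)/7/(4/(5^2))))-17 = -49349/2907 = -16.98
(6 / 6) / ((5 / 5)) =1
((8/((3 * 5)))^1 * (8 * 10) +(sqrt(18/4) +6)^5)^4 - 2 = 70842570842489155389 * sqrt(2)/128 +64920927415976250985489/82944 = 1565415162980502667.84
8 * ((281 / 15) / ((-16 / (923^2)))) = -7979734.97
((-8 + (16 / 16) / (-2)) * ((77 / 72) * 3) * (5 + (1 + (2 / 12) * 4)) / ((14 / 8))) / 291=-935 / 2619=-0.36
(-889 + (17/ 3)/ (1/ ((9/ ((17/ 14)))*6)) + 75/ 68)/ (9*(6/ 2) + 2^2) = -43241/ 2108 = -20.51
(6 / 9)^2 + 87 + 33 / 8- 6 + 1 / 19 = 117131 / 1368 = 85.62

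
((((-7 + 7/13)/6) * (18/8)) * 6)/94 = -189/1222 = -0.15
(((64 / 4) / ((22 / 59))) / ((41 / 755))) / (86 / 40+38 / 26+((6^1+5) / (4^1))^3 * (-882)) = -741228800 / 17203666953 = -0.04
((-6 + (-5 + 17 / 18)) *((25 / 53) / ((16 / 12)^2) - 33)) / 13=1674793 / 66144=25.32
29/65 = 0.45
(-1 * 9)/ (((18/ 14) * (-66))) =0.11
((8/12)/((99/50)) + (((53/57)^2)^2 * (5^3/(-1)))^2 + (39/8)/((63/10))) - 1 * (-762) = 325814850460971122501/34320180390496308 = 9493.39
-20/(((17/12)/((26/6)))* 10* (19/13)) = -1352/323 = -4.19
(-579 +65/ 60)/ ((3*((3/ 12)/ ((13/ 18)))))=-90155/ 162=-556.51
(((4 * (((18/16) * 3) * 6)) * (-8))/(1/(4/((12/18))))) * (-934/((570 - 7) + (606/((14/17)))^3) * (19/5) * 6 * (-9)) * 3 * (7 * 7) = -46964743712208/170838313825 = -274.91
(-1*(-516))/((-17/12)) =-6192/17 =-364.24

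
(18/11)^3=5832/1331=4.38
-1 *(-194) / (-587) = -194 / 587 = -0.33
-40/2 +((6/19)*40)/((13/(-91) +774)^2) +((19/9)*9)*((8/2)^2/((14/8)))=599906549036/3902737237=153.71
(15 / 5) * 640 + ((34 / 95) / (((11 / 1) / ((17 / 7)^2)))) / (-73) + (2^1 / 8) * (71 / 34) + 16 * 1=984455291819 / 508363240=1936.52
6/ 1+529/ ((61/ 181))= 96115/ 61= 1575.66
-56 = -56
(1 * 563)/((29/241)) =135683/29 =4678.72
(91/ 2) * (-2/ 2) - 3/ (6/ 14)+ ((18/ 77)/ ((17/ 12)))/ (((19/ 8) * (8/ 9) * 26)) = -33946971/ 646646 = -52.50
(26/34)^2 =169/289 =0.58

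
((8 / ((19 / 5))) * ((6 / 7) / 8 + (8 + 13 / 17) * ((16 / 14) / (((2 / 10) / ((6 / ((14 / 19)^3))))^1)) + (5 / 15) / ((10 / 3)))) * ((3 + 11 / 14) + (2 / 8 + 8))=206703566563 / 10857322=19038.17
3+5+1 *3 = 11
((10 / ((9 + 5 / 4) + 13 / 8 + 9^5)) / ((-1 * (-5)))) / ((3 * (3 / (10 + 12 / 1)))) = 0.00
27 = 27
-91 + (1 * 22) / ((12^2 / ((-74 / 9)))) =-29891 / 324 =-92.26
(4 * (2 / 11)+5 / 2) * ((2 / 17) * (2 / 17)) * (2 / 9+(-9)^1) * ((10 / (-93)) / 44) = 28045 / 29269053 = 0.00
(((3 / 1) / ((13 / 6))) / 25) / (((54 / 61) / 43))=2623 / 975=2.69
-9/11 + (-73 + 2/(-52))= -21123/286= -73.86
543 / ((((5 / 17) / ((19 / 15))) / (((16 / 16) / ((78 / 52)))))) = 1559.01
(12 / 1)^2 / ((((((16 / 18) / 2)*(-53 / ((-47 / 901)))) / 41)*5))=2.61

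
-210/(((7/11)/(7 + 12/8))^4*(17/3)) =-3236905485/2744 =-1179630.28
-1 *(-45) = 45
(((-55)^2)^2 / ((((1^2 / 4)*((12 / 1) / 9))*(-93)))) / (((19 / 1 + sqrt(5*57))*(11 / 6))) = -2495625 / 62 + 2495625*sqrt(285) / 1178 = -4487.16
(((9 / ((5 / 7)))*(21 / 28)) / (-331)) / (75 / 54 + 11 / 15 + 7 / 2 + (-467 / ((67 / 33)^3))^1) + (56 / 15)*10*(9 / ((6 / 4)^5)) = 3222626840918359 / 72831868727904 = 44.25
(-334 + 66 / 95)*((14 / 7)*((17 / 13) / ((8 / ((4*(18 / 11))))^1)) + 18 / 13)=-15958656 / 13585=-1174.73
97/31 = 3.13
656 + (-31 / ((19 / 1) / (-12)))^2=375200 / 361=1039.34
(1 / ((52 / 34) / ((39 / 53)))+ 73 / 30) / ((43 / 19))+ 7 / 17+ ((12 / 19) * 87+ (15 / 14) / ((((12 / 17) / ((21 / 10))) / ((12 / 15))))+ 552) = 611.20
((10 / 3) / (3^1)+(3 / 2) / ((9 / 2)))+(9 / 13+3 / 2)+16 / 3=8.97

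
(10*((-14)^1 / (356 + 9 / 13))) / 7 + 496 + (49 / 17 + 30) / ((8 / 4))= 80781611 / 157658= 512.39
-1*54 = -54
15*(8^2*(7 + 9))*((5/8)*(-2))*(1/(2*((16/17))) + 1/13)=-151800/13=-11676.92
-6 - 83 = -89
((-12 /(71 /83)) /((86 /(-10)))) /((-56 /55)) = -68475 /42742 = -1.60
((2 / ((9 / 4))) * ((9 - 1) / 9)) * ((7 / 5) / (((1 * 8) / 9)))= 56 / 45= 1.24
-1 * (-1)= 1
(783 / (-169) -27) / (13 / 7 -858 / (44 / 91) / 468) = 898128 / 54925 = 16.35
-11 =-11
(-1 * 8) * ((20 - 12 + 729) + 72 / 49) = -289480 / 49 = -5907.76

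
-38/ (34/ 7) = -133/ 17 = -7.82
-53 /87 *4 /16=-53 /348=-0.15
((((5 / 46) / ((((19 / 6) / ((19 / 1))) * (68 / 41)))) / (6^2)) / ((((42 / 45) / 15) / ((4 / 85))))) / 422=3075 / 157081904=0.00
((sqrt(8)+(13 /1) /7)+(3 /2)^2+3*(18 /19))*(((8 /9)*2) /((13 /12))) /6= 64*sqrt(2) /117+29576 /15561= 2.67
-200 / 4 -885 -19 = -954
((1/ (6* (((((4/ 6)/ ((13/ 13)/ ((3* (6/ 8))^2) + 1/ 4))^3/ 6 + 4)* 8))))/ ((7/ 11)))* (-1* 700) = -838371875/ 166489392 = -5.04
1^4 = 1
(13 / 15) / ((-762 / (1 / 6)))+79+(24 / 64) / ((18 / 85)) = 22157003 / 274320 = 80.77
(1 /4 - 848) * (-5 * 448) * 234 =444356640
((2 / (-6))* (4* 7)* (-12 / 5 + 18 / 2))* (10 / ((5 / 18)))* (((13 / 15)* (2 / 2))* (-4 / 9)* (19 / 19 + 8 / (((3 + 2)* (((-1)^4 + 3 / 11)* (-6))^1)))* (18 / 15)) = 1519232 / 1875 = 810.26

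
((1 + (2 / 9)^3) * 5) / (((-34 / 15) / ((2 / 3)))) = -18425 / 12393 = -1.49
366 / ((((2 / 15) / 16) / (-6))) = -263520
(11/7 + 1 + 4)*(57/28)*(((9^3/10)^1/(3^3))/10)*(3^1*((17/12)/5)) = 601749/196000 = 3.07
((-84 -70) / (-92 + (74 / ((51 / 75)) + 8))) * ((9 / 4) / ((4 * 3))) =-3927 / 3376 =-1.16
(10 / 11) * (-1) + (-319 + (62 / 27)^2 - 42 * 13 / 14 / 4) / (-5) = 10230049 / 160380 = 63.79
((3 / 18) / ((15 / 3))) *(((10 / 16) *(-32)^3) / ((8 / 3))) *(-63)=16128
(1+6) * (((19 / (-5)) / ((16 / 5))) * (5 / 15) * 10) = -665 / 24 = -27.71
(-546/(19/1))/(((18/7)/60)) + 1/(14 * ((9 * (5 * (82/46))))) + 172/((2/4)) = -160248883/490770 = -326.53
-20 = -20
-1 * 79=-79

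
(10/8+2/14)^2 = 1521/784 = 1.94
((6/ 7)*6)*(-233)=-8388/ 7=-1198.29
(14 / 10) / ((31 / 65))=91 / 31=2.94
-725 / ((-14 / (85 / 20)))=12325 / 56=220.09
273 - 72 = 201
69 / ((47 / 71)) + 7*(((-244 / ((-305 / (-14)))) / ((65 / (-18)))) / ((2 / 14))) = 3913599 / 15275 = 256.21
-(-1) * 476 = 476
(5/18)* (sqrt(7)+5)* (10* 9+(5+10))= 175* sqrt(7)/6+875/6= 223.00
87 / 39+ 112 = 1485 / 13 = 114.23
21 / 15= 7 / 5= 1.40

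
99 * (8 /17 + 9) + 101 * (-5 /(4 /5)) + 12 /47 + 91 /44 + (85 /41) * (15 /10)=224693091 /720698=311.77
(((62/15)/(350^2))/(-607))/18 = -31/10038262500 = -0.00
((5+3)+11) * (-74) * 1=-1406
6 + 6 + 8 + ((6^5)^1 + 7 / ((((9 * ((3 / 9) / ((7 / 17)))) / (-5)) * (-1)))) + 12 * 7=402125 / 51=7884.80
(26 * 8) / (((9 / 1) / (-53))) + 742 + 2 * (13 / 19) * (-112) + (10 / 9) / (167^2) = -636.15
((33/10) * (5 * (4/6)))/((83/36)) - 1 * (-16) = 1724/83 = 20.77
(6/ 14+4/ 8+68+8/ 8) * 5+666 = 14219/ 14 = 1015.64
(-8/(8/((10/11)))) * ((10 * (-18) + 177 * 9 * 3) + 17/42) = -965875/231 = -4181.28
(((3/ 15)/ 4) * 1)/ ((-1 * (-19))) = 1/ 380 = 0.00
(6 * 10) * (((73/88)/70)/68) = 219/20944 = 0.01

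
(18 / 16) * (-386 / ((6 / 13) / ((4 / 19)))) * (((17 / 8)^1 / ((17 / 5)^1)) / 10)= -12.38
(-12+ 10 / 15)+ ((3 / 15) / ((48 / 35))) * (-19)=-677 / 48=-14.10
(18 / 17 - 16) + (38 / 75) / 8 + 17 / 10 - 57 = -357907 / 5100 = -70.18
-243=-243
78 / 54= 13 / 9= 1.44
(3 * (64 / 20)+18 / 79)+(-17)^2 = 118037 / 395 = 298.83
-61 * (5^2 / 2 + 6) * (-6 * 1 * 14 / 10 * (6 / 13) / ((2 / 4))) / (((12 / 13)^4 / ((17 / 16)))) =590076851 / 46080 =12805.49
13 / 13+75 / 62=137 / 62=2.21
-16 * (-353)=5648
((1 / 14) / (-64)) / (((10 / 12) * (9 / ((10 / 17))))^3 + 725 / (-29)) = -1 / 1834714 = -0.00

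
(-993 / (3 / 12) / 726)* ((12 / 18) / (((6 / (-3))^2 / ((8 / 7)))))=-2648 / 2541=-1.04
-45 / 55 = -9 / 11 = -0.82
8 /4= 2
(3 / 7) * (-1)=-3 / 7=-0.43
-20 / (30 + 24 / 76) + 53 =7537 / 144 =52.34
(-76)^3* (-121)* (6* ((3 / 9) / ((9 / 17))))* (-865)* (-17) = 26556454517120 / 9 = 2950717168568.89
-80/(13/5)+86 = 718/13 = 55.23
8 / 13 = 0.62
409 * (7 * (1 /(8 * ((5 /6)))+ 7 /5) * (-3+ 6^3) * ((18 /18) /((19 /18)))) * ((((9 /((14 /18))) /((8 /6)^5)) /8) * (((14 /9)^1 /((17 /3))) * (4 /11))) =1116285266061 /36382720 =30681.74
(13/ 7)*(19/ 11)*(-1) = -3.21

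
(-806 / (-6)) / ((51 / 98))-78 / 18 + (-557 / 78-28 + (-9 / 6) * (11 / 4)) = 3413623 / 15912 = 214.53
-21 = -21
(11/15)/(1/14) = 154/15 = 10.27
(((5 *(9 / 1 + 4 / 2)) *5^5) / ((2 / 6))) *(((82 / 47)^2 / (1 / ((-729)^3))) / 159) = -3824295261931.78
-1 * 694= -694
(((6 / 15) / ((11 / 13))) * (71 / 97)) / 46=923 / 122705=0.01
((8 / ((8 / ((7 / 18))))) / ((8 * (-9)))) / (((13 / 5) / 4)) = -35 / 4212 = -0.01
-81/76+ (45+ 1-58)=-993/76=-13.07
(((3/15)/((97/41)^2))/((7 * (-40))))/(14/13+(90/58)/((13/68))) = -633737/45656231600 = -0.00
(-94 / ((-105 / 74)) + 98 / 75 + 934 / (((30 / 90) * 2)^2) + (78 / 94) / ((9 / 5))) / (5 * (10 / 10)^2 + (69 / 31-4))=3319032949 / 4935000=672.55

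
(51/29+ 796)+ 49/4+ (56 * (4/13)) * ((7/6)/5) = 18413339/22620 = 814.03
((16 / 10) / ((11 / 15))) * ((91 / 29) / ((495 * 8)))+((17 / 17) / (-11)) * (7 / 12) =-10801 / 210540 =-0.05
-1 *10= -10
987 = 987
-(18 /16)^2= -81 /64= -1.27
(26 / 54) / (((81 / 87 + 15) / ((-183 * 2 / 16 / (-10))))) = 22997 / 332640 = 0.07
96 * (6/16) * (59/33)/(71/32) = 22656/781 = 29.01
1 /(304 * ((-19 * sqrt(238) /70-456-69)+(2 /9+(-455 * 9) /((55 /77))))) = -11088000 /21093407515157+405 * sqrt(238) /17762869486448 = -0.00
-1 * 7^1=-7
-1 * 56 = -56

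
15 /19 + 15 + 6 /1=414 /19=21.79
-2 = -2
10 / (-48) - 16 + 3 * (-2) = -533 / 24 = -22.21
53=53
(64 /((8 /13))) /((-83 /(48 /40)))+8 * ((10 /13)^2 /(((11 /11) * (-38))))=-2169664 /1332565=-1.63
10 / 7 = 1.43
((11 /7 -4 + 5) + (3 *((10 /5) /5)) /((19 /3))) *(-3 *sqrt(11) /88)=-0.31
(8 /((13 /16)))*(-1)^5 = -128 /13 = -9.85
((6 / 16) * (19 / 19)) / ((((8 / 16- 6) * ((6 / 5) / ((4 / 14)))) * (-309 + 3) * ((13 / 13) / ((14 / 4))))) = 5 / 26928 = 0.00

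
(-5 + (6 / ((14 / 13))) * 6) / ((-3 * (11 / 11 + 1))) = -199 / 42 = -4.74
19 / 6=3.17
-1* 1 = -1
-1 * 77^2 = -5929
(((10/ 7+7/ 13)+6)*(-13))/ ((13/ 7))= -725/ 13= -55.77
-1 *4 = -4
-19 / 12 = -1.58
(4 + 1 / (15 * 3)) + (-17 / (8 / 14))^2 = 640141 / 720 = 889.08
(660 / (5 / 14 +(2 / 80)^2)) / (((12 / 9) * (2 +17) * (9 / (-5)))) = -3080000 / 76133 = -40.46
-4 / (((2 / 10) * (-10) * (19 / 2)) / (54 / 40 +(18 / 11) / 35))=2151 / 7315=0.29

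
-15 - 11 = -26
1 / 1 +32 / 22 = 27 / 11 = 2.45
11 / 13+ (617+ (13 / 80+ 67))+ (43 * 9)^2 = 156472169 / 1040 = 150454.01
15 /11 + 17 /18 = 457 /198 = 2.31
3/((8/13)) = 39/8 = 4.88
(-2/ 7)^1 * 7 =-2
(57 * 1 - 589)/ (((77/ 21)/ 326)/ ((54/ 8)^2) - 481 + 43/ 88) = 125481312/ 113336777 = 1.11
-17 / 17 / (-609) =1 / 609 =0.00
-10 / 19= -0.53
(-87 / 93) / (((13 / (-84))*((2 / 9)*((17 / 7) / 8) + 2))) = 613872 / 209963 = 2.92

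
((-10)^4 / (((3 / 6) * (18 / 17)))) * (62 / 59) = 10540000 / 531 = 19849.34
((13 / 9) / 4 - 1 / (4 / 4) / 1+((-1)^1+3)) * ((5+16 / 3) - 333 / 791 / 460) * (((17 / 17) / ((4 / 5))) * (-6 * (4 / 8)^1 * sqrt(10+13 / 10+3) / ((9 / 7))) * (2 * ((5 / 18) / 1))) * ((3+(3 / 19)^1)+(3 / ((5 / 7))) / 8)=-171875514979 * sqrt(1430) / 20479288320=-317.37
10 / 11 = 0.91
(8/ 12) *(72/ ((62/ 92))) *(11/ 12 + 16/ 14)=146.69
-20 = -20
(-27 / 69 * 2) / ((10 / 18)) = -1.41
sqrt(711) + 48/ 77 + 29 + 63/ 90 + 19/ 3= 3 * sqrt(79) + 84677/ 2310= 63.32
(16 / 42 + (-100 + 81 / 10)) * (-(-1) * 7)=-19219 / 30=-640.63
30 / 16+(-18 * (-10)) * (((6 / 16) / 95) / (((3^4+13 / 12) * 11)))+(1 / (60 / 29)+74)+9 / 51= 6428447759 / 83992920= 76.54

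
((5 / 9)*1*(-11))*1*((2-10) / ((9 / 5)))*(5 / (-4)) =-2750 / 81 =-33.95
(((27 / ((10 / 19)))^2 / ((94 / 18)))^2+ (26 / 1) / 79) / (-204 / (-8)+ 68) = 443182020807839 / 163167785000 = 2716.11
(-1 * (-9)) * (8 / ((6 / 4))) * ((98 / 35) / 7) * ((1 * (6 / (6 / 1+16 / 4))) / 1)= 288 / 25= 11.52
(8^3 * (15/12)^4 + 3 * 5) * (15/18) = 6325/6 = 1054.17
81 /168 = 27 /56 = 0.48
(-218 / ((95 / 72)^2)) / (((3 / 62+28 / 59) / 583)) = -2410092672768 / 17264825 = -139595.55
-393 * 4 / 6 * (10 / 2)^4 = -163750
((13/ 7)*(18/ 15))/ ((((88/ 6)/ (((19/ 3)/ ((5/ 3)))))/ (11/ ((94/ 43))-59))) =-11277279/ 361900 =-31.16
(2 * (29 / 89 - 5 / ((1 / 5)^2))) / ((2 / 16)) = -177536 / 89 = -1994.79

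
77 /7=11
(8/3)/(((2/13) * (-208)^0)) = 52/3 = 17.33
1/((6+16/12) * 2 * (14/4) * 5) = 3/770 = 0.00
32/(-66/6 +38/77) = -3.05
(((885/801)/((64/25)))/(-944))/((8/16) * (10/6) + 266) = -125/72954368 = -0.00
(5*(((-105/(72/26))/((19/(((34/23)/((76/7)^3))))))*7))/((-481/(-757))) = -5407232075/42586817664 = -0.13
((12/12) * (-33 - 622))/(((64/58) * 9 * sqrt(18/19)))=-18995 * sqrt(38)/1728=-67.76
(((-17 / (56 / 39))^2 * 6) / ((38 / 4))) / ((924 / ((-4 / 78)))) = -11271 / 2293984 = -0.00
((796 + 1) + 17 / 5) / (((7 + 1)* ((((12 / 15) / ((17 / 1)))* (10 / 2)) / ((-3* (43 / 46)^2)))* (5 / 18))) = -73836117 / 18400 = -4012.83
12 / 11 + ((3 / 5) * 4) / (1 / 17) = 2304 / 55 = 41.89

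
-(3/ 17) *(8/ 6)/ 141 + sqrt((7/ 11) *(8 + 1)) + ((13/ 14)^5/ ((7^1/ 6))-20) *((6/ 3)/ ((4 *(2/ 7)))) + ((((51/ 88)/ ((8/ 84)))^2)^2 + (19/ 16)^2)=3 *sqrt(77)/ 11 + 51746451571230685547/ 38655287292002304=1341.06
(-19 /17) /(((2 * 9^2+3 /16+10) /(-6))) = 96 /2465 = 0.04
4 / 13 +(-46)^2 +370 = 32322 / 13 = 2486.31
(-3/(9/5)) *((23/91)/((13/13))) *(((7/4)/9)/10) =-0.01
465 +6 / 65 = 30231 / 65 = 465.09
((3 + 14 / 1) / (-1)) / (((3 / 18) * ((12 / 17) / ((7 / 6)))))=-2023 / 12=-168.58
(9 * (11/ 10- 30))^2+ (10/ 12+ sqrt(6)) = sqrt(6)+ 20295853/ 300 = 67655.29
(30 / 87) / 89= 0.00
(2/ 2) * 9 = 9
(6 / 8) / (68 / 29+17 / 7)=0.16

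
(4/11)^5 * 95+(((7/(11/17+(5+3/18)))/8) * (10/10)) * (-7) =-0.45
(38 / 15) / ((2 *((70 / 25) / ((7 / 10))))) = 19 / 60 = 0.32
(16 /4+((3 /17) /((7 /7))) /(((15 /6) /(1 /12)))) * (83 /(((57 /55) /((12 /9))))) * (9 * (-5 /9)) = -2138.81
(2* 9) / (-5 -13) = -1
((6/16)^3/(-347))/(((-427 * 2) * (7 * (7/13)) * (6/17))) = 1989/14869055488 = 0.00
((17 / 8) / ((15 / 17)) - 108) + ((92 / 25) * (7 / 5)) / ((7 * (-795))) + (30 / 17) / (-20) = -476092129 / 4505000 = -105.68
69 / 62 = 1.11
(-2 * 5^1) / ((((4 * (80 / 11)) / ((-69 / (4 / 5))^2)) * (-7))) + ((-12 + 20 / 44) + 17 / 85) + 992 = 265316749 / 197120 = 1345.97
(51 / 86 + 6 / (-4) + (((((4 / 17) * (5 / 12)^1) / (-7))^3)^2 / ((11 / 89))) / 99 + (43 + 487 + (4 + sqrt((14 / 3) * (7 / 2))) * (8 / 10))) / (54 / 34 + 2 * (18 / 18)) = 476 * sqrt(3) / 915 + 258003982839937794591898 / 1739228125866809757795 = 149.25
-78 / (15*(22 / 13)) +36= 1811 / 55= 32.93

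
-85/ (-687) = 85/ 687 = 0.12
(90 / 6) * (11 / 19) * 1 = 165 / 19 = 8.68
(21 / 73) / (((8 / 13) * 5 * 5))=273 / 14600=0.02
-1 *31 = -31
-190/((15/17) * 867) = -38/153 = -0.25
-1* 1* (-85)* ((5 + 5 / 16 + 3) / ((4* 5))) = 2261 / 64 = 35.33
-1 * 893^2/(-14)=56960.64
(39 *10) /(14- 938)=-65 /154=-0.42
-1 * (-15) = 15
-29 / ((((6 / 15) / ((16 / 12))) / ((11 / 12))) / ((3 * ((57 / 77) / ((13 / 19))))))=-52345 / 182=-287.61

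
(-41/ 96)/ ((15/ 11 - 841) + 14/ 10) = 2255/ 4425888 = 0.00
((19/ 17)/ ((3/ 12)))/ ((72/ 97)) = 6.02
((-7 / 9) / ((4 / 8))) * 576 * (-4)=3584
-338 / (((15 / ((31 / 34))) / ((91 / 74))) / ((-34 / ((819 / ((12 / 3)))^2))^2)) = -269824 / 16236801945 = -0.00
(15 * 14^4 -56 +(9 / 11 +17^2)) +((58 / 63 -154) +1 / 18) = 266260207 / 462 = 576320.79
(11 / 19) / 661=11 / 12559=0.00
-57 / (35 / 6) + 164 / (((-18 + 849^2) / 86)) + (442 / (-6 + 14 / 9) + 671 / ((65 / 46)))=13705186525 / 37480716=365.66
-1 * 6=-6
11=11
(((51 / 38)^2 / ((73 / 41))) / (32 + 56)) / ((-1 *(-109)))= 106641 / 1011111904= 0.00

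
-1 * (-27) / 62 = 27 / 62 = 0.44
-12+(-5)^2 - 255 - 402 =-644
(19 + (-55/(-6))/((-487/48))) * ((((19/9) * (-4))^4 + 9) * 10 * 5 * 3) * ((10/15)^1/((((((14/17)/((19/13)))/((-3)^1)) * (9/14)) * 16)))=-2378420641594375/498452292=-4771611.41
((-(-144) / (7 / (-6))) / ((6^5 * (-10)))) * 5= 1 / 126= 0.01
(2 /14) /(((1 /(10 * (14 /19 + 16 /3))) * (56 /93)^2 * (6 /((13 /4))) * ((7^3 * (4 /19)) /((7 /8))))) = 10806445 /68841472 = 0.16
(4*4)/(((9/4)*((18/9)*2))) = 16/9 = 1.78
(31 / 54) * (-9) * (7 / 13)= -217 / 78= -2.78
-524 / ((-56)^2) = -131 / 784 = -0.17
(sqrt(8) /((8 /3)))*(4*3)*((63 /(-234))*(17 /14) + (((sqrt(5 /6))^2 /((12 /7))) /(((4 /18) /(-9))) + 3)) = -31851*sqrt(2) /208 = -216.56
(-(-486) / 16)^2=59049 / 64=922.64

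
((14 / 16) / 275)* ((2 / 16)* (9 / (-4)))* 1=-63 / 70400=-0.00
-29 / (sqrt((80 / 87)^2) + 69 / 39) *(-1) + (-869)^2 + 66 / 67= 153864186506 / 203747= 755172.77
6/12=1/2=0.50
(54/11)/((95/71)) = 3834/1045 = 3.67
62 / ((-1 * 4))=-31 / 2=-15.50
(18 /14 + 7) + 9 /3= 79 /7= 11.29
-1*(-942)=942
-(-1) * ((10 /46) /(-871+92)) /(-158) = 5 /2830886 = 0.00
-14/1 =-14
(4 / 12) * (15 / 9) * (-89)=-445 / 9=-49.44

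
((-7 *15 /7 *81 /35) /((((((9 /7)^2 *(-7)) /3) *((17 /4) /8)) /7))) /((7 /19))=5472 /17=321.88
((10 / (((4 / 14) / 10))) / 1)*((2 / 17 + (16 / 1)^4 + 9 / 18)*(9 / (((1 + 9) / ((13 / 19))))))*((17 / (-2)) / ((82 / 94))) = -428859173925 / 3116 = -137631313.84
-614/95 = -6.46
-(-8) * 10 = 80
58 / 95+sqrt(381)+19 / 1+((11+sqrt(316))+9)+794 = 2*sqrt(79)+sqrt(381)+79193 / 95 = 870.91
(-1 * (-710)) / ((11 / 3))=2130 / 11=193.64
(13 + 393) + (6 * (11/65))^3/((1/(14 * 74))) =409343606/274625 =1490.55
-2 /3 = -0.67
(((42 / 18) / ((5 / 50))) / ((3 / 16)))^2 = 1254400 / 81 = 15486.42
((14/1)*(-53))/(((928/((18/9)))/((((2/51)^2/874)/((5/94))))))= -17437/329624730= -0.00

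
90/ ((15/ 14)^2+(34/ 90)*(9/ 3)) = 264600/ 6707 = 39.45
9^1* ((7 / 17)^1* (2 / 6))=21 / 17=1.24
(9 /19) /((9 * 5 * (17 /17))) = 1 /95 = 0.01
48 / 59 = 0.81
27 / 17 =1.59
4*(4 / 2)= 8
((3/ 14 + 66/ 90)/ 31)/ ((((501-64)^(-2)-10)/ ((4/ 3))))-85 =-1585165617887/ 18648113085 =-85.00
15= 15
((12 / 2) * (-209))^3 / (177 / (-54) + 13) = -35494831152 / 175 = -202827606.58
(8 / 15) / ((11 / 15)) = 8 / 11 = 0.73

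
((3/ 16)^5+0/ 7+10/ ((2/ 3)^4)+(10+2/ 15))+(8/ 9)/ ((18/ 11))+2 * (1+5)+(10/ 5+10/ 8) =76.55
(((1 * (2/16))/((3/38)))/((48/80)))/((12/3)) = 95/144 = 0.66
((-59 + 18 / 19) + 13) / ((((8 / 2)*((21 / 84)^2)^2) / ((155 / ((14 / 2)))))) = -63846.02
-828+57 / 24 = -6605 / 8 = -825.62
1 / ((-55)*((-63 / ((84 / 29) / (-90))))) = -2 / 215325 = -0.00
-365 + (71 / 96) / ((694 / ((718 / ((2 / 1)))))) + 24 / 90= -121372523 / 333120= -364.35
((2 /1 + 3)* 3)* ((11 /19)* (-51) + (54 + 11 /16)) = 114735 /304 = 377.42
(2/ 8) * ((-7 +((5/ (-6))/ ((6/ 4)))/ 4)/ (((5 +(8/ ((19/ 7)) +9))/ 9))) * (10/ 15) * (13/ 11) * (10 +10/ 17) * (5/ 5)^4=-952185/ 120428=-7.91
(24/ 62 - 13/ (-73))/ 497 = 1279/ 1124711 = 0.00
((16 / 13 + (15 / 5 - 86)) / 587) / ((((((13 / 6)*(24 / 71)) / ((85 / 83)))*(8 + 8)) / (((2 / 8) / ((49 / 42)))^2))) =-0.00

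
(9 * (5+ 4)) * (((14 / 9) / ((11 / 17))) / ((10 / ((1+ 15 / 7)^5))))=71682336 / 12005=5971.04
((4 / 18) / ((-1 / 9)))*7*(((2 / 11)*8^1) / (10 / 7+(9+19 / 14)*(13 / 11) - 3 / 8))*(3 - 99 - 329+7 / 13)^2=-381943776256 / 1383941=-275982.70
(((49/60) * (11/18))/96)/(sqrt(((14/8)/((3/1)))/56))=539 * sqrt(6)/25920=0.05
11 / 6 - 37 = -211 / 6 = -35.17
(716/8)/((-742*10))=-179/14840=-0.01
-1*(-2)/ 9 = 2/ 9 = 0.22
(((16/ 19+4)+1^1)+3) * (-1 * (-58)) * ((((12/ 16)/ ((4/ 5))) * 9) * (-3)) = -246645/ 19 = -12981.32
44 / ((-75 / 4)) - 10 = -926 / 75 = -12.35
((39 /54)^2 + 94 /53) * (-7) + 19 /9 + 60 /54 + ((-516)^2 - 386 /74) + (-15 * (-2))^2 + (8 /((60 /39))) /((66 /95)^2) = 20538137686075 /76879044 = 267148.71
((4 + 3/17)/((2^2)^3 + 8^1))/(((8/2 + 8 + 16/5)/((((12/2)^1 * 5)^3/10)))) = 26625/2584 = 10.30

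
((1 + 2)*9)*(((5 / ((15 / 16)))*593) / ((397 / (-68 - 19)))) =-7429104 / 397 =-18713.11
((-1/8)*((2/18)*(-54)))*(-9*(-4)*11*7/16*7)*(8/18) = 1617/4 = 404.25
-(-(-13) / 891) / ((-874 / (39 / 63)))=169 / 16353414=0.00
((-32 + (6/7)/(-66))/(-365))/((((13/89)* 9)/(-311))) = -13645747/657657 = -20.75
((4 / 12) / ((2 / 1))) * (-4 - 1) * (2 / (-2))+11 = 71 / 6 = 11.83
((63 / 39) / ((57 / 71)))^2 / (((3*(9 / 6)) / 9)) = 494018 / 61009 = 8.10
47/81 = 0.58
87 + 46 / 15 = 1351 / 15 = 90.07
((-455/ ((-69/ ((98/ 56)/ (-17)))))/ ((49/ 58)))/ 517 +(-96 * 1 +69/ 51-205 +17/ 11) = -361563955/ 1212882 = -298.10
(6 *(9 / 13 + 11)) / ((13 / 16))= 14592 / 169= 86.34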